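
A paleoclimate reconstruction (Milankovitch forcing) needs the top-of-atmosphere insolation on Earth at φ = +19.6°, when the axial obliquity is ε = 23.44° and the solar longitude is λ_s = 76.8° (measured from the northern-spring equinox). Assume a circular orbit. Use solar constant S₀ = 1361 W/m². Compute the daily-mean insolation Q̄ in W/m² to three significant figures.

Solar declination: sin δ = sin ε · sin λ_s = sin 23.44° × sin 76.8° = 0.38728, so δ = +22.785°.
cos H₀ = −tan(+19.6°) tan(+22.785°) = -0.1496, H₀ = 1.7209 rad.
Bracket: H₀ sin φ sin δ + cos φ cos δ sin H₀ = 1.7209×0.33545×0.38728 + 0.94206×0.92196×0.98875 = 0.223567 + 0.858771 = 1.082338.
Q̄ = (S₀/π) × [bracket] = (1361/π) × 1.082338 = 468.9 W/m².

Q̄ ≈ 469 W/m²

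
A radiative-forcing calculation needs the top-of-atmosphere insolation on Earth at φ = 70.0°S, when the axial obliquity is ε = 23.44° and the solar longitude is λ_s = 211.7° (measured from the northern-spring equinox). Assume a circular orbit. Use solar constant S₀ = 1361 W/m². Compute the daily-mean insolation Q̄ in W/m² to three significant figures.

Q̄ ≈ 304 W/m²

Solar declination: sin δ = sin ε · sin λ_s = sin 23.44° × sin 211.7° = -0.20903, so δ = -12.065°.
cos H₀ = −tan(-70.0°) tan(-12.065°) = -0.5873, H₀ = 2.1985 rad.
Bracket: H₀ sin φ sin δ + cos φ cos δ sin H₀ = 2.1985×-0.93969×-0.20903 + 0.34202×0.97791×0.80939 = 0.431837 + 0.270712 = 0.702549.
Q̄ = (S₀/π) × [bracket] = (1361/π) × 0.702549 = 304.4 W/m².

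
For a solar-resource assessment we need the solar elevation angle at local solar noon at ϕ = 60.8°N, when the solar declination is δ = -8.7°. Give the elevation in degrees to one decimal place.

20.5°

At local noon the hour angle is zero, so the zenith angle equals |ϕ − δ| = |+60.8° − (-8.700°)| = 69.500°.
Elevation = 90° − 69.500° = 20.5°.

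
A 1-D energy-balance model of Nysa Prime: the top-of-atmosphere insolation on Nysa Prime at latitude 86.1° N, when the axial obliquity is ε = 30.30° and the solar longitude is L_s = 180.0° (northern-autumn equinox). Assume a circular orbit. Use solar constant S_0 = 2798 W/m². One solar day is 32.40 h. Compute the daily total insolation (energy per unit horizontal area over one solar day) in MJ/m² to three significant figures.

7.07 MJ/m²

Solar declination: sin δ = sin ε · sin L_s = sin 30.30° × sin 180.0° = 0.00000, so δ = +0.000°.
cos h₀ = −tan(+86.1°) tan(+0.000°) = -0.0000, h₀ = 1.5708 rad.
Bracket: h₀ sin ϕ sin δ + cos ϕ cos δ sin h₀ = 1.5708×0.99768×0.00000 + 0.06802×1.00000×1.00000 = 0.000000 + 0.068020 = 0.068020.
Q̄ = (S_0/π) × [bracket] = (2798/π) × 0.068020 = 60.581 W/m².
Daily total = Q̄ × 32.40 h × 3600 s/h = 60.581 × 32.40 × 3600 / 10⁶ = 7.066 MJ/m².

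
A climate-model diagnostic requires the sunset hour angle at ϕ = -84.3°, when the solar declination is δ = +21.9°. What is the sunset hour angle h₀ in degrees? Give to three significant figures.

h₀ = 0.00°

cos h₀ = −tan ϕ · tan δ = 4.0275 ≥ 1, so the Sun never rises (polar night) and h₀ = 0.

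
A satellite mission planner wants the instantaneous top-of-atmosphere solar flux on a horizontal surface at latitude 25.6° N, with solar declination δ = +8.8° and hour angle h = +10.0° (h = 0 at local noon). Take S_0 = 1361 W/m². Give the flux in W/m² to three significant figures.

cos θ_z = sin ϕ sin δ + cos ϕ cos δ cos h = 0.066103 + 0.877677 = 0.943780.
Flux = S_0 · cos θ_z = 1361 × 0.943780 = 1284 W/m².

1.28e+03 W/m²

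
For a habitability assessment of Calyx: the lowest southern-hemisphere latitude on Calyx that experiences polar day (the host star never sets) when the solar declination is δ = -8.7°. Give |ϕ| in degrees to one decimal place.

|ϕ| = 81.3°

Polar day requires cos h₀ = −tan ϕ tan δ ≤ −1, i.e. tan ϕ tan δ ≥ 1.
The boundary is |tan ϕ| · |tan δ| = 1, so |ϕ| = 90° − |δ| = 90° − 8.7° = 81.3° in the southern hemisphere.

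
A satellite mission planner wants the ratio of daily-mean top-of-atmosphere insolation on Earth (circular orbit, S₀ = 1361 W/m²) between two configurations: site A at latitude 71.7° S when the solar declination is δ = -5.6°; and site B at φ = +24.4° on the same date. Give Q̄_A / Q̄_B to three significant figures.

— Configuration A (φ=-71.7°):
cos H₀ = −tan(-71.7°) tan(-5.600°) = -0.2965, H₀ = 1.8718 rad.
Bracket: H₀ sin φ sin δ + cos φ cos δ sin H₀ = 1.8718×-0.94943×-0.09758 + 0.31399×0.99523×0.95504 = 0.173414 + 0.298443 = 0.471857.
Q̄ = (S₀/π) × [bracket] = (1361/π) × 0.471857 = 204.42 W/m².
— Configuration B (φ=+24.4°):
cos H₀ = −tan(+24.4°) tan(-5.600°) = 0.0445, H₀ = 1.5263 rad.
Bracket: H₀ sin φ sin δ + cos φ cos δ sin H₀ = 1.5263×0.41310×-0.09758 + 0.91068×0.99523×0.99901 = -0.061526 + 0.905439 = 0.843913.
Q̄ = (S₀/π) × [bracket] = (1361/π) × 0.843913 = 365.60 W/m².
Ratio Q̄_A / Q̄_B = 204.42 / 365.60 = 0.5591.

Q̄_A / Q̄_B ≈ 0.559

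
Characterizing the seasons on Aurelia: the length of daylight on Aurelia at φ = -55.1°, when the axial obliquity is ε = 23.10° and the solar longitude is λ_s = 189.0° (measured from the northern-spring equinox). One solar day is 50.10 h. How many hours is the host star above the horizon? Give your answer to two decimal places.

26.46 h

Solar declination: sin δ = sin ε · sin λ_s = sin 23.10° × sin 189.0° = -0.06138, so δ = -3.519°.
cos H₀ = −tan φ · tan δ = −tan(-55.1°) × tan(-3.519°) = -0.0881, so H₀ = 1.6591 rad = 95.06°.
Daylight = 2H₀/(2π) × 50.10 h = (1.6591/π) × 50.10 = 26.46 h.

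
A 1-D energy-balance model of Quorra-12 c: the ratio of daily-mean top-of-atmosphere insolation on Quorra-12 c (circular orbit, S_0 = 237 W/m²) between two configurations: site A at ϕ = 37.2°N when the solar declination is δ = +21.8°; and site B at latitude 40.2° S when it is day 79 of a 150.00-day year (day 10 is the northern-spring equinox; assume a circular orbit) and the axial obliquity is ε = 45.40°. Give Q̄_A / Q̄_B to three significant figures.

Q̄_A / Q̄_B ≈ 1.94

— Configuration A (ϕ=+37.2°):
cos h₀ = −tan(+37.2°) tan(+21.800°) = -0.3036, h₀ = 1.8793 rad.
Bracket: h₀ sin ϕ sin δ + cos ϕ cos δ sin h₀ = 1.8793×0.60460×0.37137 + 0.79653×0.92849×0.95280 = 0.421960 + 0.704662 = 1.126622.
Q̄ = (S_0/π) × [bracket] = (237/π) × 1.126622 = 84.992 W/m².
— Configuration B (ϕ=-40.2°):
Solar longitude: L_s = 360° × (79 − 10)/150.00 = 165.600°.
sin δ = sin 45.40° × sin 165.600° = 0.17707, so δ = +10.199°.
cos h₀ = −tan(-40.2°) tan(+10.199°) = 0.1520, h₀ = 1.4182 rad.
Bracket: h₀ sin ϕ sin δ + cos ϕ cos δ sin h₀ = 1.4182×-0.64546×0.17707 + 0.76380×0.98420×0.98837 = -0.162088 + 0.742989 = 0.580901.
Q̄ = (S_0/π) × [bracket] = (237/π) × 0.580901 = 43.823 W/m².
Ratio Q̄_A / Q̄_B = 84.992 / 43.823 = 1.939.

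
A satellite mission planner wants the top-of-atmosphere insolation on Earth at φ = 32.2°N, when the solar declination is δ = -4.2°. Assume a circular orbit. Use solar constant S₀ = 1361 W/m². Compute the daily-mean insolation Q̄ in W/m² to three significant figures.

Q̄ ≈ 339 W/m²

cos H₀ = −tan(+32.2°) tan(-4.200°) = 0.0462, H₀ = 1.5245 rad.
Bracket: H₀ sin φ sin δ + cos φ cos δ sin H₀ = 1.5245×0.53288×-0.07324 + 0.84619×0.99731×0.99893 = -0.059498 + 0.843011 = 0.783513.
Q̄ = (S₀/π) × [bracket] = (1361/π) × 0.783513 = 339.4 W/m².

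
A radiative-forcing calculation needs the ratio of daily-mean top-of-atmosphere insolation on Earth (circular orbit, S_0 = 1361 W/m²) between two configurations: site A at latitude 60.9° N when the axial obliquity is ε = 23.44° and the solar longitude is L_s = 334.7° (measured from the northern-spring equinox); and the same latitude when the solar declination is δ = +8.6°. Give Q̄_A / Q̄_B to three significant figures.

— Configuration A (ϕ=+60.9°):
Solar declination: sin δ = sin ε · sin L_s = sin 23.44° × sin 334.7° = -0.17000, so δ = -9.788°.
cos h₀ = −tan(+60.9°) tan(-9.788°) = 0.3099, h₀ = 1.2557 rad.
Bracket: h₀ sin ϕ sin δ + cos ϕ cos δ sin h₀ = 1.2557×0.87377×-0.17000 + 0.48634×0.98544×0.95076 = -0.186523 + 0.455660 = 0.269137.
Q̄ = (S_0/π) × [bracket] = (1361/π) × 0.269137 = 116.60 W/m².
— Configuration B (ϕ=+60.9°):
cos h₀ = −tan(+60.9°) tan(+8.600°) = -0.2717, h₀ = 1.8460 rad.
Bracket: h₀ sin ϕ sin δ + cos ϕ cos δ sin h₀ = 1.8460×0.87377×0.14954 + 0.48634×0.98876×0.96238 = 0.241205 + 0.462783 = 0.703988.
Q̄ = (S_0/π) × [bracket] = (1361/π) × 0.703988 = 304.98 W/m².
Ratio Q̄_A / Q̄_B = 116.60 / 304.98 = 0.3823.

Q̄_A / Q̄_B ≈ 0.382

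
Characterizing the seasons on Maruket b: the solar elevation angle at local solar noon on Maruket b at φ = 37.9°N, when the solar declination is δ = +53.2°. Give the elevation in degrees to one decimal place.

At local noon the hour angle is zero, so the zenith angle equals |φ − δ| = |+37.9° − (+53.200°)| = 15.300°.
Elevation = 90° − 15.300° = 74.7°.

74.7°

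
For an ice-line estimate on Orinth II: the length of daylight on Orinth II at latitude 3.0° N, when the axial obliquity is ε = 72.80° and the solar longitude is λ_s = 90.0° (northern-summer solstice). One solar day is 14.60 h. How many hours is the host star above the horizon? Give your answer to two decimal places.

Solar declination: sin δ = sin ε · sin λ_s = sin 72.80° × sin 90.0° = 0.95528, so δ = +72.800°.
cos H₀ = −tan φ · tan δ = −tan(+3.0°) × tan(+72.800°) = -0.1693, so H₀ = 1.7409 rad = 99.75°.
Daylight = 2H₀/(2π) × 14.60 h = (1.7409/π) × 14.60 = 8.09 h.

8.09 h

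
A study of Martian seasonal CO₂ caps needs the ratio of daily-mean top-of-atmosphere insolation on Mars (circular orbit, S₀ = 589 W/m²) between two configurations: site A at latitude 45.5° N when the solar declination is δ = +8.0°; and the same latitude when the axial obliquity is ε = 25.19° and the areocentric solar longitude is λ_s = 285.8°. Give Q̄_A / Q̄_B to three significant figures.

— Configuration A (φ=+45.5°):
cos H₀ = −tan(+45.5°) tan(+8.000°) = -0.1430, H₀ = 1.7143 rad.
Bracket: H₀ sin φ sin δ + cos φ cos δ sin H₀ = 1.7143×0.71325×0.13917 + 0.70091×0.99027×0.98972 = 0.170167 + 0.686955 = 0.857122.
Q̄ = (S₀/π) × [bracket] = (589/π) × 0.857122 = 160.70 W/m².
— Configuration B (φ=+45.5°):
sin δ = sin 25.19° × sin 285.8° = -0.40954, so δ = -24.176°.
cos H₀ = −tan(+45.5°) tan(-24.176°) = 0.4568, H₀ = 1.0964 rad.
Bracket: H₀ sin φ sin δ + cos φ cos δ sin H₀ = 1.0964×0.71325×-0.40954 + 0.70091×0.91229×0.88956 = -0.320263 + 0.568814 = 0.248551.
Q̄ = (S₀/π) × [bracket] = (589/π) × 0.248551 = 46.599 W/m².
Ratio Q̄_A / Q̄_B = 160.70 / 46.599 = 3.449.

Q̄_A / Q̄_B ≈ 3.45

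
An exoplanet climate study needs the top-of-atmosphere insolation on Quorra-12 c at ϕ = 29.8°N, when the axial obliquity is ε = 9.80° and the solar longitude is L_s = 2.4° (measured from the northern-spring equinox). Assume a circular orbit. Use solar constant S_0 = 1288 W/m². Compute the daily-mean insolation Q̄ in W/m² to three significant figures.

Solar declination: sin δ = sin ε · sin L_s = sin 9.80° × sin 2.4° = 0.00713, so δ = +0.408°.
cos h₀ = −tan(+29.8°) tan(+0.408°) = -0.0041, h₀ = 1.5749 rad.
Bracket: h₀ sin ϕ sin δ + cos ϕ cos δ sin h₀ = 1.5749×0.49697×0.00713 + 0.86777×0.99997×0.99999 = 0.005580 + 0.867735 = 0.873315.
Q̄ = (S_0/π) × [bracket] = (1288/π) × 0.873315 = 358.0 W/m².

Q̄ ≈ 358 W/m²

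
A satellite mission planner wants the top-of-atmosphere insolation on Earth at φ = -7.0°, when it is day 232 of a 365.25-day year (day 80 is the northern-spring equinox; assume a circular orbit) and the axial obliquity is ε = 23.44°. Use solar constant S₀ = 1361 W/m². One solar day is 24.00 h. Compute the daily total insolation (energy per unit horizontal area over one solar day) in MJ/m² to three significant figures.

35.0 MJ/m²

Solar longitude: λ_s = 360° × (232 − 80)/365.25 = 149.815°.
sin δ = sin 23.44° × sin 149.815° = 0.20000, so δ = +11.537°.
cos H₀ = −tan(-7.0°) tan(+11.537°) = 0.0251, H₀ = 1.5457 rad.
Bracket: H₀ sin φ sin δ + cos φ cos δ sin H₀ = 1.5457×-0.12187×0.20000 + 0.99255×0.97980×0.99969 = -0.037675 + 0.972199 = 0.934524.
Q̄ = (S₀/π) × [bracket] = (1361/π) × 0.934524 = 404.85 W/m².
Daily total = Q̄ × 24.00 h × 3600 s/h = 404.85 × 24.00 × 3600 / 10⁶ = 34.98 MJ/m².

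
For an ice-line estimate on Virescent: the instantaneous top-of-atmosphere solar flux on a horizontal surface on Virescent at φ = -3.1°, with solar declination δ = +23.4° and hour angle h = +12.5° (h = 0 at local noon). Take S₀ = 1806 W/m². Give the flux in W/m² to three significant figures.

cos θ_z = sin φ sin δ + cos φ cos δ cos h = -0.021477 + 0.894689 = 0.873212.
Flux = S₀ · cos θ_z = 1806 × 0.873212 = 1577 W/m².

1.58e+03 W/m²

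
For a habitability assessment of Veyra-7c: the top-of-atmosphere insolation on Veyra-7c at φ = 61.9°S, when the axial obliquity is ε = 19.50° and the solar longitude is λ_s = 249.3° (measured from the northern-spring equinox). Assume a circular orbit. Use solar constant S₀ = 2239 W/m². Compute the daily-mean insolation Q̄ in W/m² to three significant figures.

Solar declination: sin δ = sin ε · sin λ_s = sin 19.50° × sin 249.3° = -0.31226, so δ = -18.195°.
cos H₀ = −tan(-61.9°) tan(-18.195°) = -0.6156, H₀ = 2.2339 rad.
Bracket: H₀ sin φ sin δ + cos φ cos δ sin H₀ = 2.2339×-0.88213×-0.31226 + 0.47101×0.95000×0.78807 = 0.615336 + 0.352629 = 0.967965.
Q̄ = (S₀/π) × [bracket] = (2239/π) × 0.967965 = 689.9 W/m².

Q̄ ≈ 690 W/m²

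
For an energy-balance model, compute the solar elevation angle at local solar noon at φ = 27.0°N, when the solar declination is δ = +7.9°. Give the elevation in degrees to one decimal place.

70.9°

At local noon the hour angle is zero, so the zenith angle equals |φ − δ| = |+27.0° − (+7.900°)| = 19.100°.
Elevation = 90° − 19.100° = 70.9°.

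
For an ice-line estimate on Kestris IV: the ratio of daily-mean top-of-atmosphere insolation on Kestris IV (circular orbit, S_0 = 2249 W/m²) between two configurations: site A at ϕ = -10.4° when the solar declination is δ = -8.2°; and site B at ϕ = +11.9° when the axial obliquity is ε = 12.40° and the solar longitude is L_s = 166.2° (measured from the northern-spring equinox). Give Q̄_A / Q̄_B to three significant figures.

Q̄_A / Q̄_B ≈ 1.02

— Configuration A (ϕ=-10.4°):
cos h₀ = −tan(-10.4°) tan(-8.200°) = -0.0264, h₀ = 1.5972 rad.
Bracket: h₀ sin ϕ sin δ + cos ϕ cos δ sin h₀ = 1.5972×-0.18052×-0.14263 + 0.98357×0.98978×0.99965 = 0.041124 + 0.973177 = 1.014301.
Q̄ = (S_0/π) × [bracket] = (2249/π) × 1.014301 = 726.12 W/m².
— Configuration B (ϕ=+11.9°):
Solar declination: sin δ = sin ε · sin L_s = sin 12.40° × sin 166.2° = 0.05122, so δ = +2.936°.
cos h₀ = −tan(+11.9°) tan(+2.936°) = -0.0108, h₀ = 1.5816 rad.
Bracket: h₀ sin ϕ sin δ + cos ϕ cos δ sin h₀ = 1.5816×0.20620×0.05122 + 0.97851×0.99869×0.99994 = 0.016704 + 0.977170 = 0.993874.
Q̄ = (S_0/π) × [bracket] = (2249/π) × 0.993874 = 711.49 W/m².
Ratio Q̄_A / Q̄_B = 726.12 / 711.49 = 1.021.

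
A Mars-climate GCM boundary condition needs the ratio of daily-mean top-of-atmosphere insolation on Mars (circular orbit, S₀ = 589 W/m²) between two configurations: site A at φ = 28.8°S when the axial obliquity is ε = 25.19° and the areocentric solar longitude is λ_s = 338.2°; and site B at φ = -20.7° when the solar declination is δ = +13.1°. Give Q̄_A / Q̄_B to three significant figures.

— Configuration A (φ=-28.8°):
sin δ = sin 25.19° × sin 338.2° = -0.15806, so δ = -9.094°.
cos H₀ = −tan(-28.8°) tan(-9.094°) = -0.0880, H₀ = 1.6589 rad.
Bracket: H₀ sin φ sin δ + cos φ cos δ sin H₀ = 1.6589×-0.48175×-0.15806 + 0.87631×0.98743×0.99612 = 0.126318 + 0.861937 = 0.988255.
Q̄ = (S₀/π) × [bracket] = (589/π) × 0.988255 = 185.28 W/m².
— Configuration B (φ=-20.7°):
cos H₀ = −tan(-20.7°) tan(+13.100°) = 0.0879, H₀ = 1.4827 rad.
Bracket: H₀ sin φ sin δ + cos φ cos δ sin H₀ = 1.4827×-0.35347×0.22665 + 0.93544×0.97398×0.99613 = -0.118785 + 0.907574 = 0.788789.
Q̄ = (S₀/π) × [bracket] = (589/π) × 0.788789 = 147.89 W/m².
Ratio Q̄_A / Q̄_B = 185.28 / 147.89 = 1.253.

Q̄_A / Q̄_B ≈ 1.25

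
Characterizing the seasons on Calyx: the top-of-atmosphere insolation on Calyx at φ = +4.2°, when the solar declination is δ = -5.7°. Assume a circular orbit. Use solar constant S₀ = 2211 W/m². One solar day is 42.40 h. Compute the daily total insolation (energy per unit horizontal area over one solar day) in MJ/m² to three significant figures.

105 MJ/m²

cos H₀ = −tan(+4.2°) tan(-5.700°) = 0.0073, H₀ = 1.5635 rad.
Bracket: H₀ sin φ sin δ + cos φ cos δ sin H₀ = 1.5635×0.07324×-0.09932 + 0.99731×0.99506×0.99997 = -0.011373 + 0.992354 = 0.980981.
Q̄ = (S₀/π) × [bracket] = (2211/π) × 0.980981 = 690.40 W/m².
Daily total = Q̄ × 42.40 h × 3600 s/h = 690.40 × 42.40 × 3600 / 10⁶ = 105.4 MJ/m².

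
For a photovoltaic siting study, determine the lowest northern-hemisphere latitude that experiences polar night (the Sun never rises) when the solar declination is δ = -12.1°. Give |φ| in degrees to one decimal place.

|φ| = 77.9°

Polar night requires cos H₀ = −tan φ tan δ ≥ 1, i.e. tan φ tan δ ≤ −1.
The boundary is |tan φ| · |tan δ| = 1, so |φ| = 90° − |δ| = 90° − 12.1° = 77.9° in the northern hemisphere.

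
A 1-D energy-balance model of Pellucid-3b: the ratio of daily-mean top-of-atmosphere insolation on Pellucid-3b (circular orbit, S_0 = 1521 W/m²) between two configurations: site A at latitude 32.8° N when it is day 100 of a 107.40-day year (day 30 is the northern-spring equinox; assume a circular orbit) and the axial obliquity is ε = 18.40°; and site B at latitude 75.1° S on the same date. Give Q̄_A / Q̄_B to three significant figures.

— Configuration A (ϕ=+32.8°):
Solar longitude: L_s = 360° × (100 − 30)/107.40 = 234.637°.
sin δ = sin 18.40° × sin 234.637° = -0.25741, so δ = -14.917°.
cos h₀ = −tan(+32.8°) tan(-14.917°) = 0.1717, h₀ = 1.3983 rad.
Bracket: h₀ sin ϕ sin δ + cos ϕ cos δ sin h₀ = 1.3983×0.54171×-0.25741 + 0.84057×0.96630×0.98515 = -0.194981 + 0.800181 = 0.605200.
Q̄ = (S_0/π) × [bracket] = (1521/π) × 0.605200 = 293.01 W/m².
— Configuration B (ϕ=-75.1°):
cos h₀ = −tan(-75.1°) tan(-14.917°) = -1.0012 ≤ −1 ⇒ polar day, h₀ = π.
Bracket: h₀ sin ϕ sin δ + cos ϕ cos δ sin h₀ = 3.1416×-0.96638×-0.25741 + 0.25713×0.96630×0.00000 = 0.781491 + 0.000000 = 0.781491.
Q̄ = (S_0/π) × [bracket] = (1521/π) × 0.781491 = 378.36 W/m².
Ratio Q̄_A / Q̄_B = 293.01 / 378.36 = 0.7744.

Q̄_A / Q̄_B ≈ 0.774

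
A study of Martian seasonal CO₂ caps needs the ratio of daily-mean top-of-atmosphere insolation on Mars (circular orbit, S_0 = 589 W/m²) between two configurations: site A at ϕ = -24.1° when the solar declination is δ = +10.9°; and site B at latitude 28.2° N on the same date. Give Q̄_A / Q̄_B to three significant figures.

Q̄_A / Q̄_B ≈ 0.770

— Configuration A (ϕ=-24.1°):
cos h₀ = −tan(-24.1°) tan(+10.900°) = 0.0861, h₀ = 1.4845 rad.
Bracket: h₀ sin ϕ sin δ + cos ϕ cos δ sin h₀ = 1.4845×-0.40833×0.18910 + 0.91283×0.98196×0.99628 = -0.114626 + 0.893028 = 0.778402.
Q̄ = (S_0/π) × [bracket] = (589/π) × 0.778402 = 145.94 W/m².
— Configuration B (ϕ=+28.2°):
cos h₀ = −tan(+28.2°) tan(+10.900°) = -0.1033, h₀ = 1.6742 rad.
Bracket: h₀ sin ϕ sin δ + cos ϕ cos δ sin h₀ = 1.6742×0.47255×0.18910 + 0.88130×0.98196×0.99465 = 0.149605 + 0.860771 = 1.010376.
Q̄ = (S_0/π) × [bracket] = (589/π) × 1.010376 = 189.43 W/m².
Ratio Q̄_A / Q̄_B = 145.94 / 189.43 = 0.7704.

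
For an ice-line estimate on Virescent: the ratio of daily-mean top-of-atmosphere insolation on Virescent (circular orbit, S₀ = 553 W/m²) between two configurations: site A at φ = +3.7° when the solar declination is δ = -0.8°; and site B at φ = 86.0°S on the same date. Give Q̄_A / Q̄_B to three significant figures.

Q̄_A / Q̄_B ≈ 10.7

— Configuration A (φ=+3.7°):
cos H₀ = −tan(+3.7°) tan(-0.800°) = 0.0009, H₀ = 1.5699 rad.
Bracket: H₀ sin φ sin δ + cos φ cos δ sin H₀ = 1.5699×0.06453×-0.01396 + 0.99792×0.99990×1.00000 = -0.001414 + 0.997820 = 0.996406.
Q̄ = (S₀/π) × [bracket] = (553/π) × 0.996406 = 175.39 W/m².
— Configuration B (φ=-86.0°):
cos H₀ = −tan(-86.0°) tan(-0.800°) = -0.1997, H₀ = 1.7718 rad.
Bracket: H₀ sin φ sin δ + cos φ cos δ sin H₀ = 1.7718×-0.99756×-0.01396 + 0.06976×0.99990×0.97986 = 0.024674 + 0.068348 = 0.093022.
Q̄ = (S₀/π) × [bracket] = (553/π) × 0.093022 = 16.374 W/m².
Ratio Q̄_A / Q̄_B = 175.39 / 16.374 = 10.71.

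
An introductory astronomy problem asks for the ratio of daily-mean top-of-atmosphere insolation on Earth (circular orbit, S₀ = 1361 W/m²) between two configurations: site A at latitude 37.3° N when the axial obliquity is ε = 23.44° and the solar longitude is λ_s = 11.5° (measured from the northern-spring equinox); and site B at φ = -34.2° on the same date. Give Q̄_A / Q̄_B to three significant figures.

— Configuration A (φ=+37.3°):
Solar declination: sin δ = sin ε · sin λ_s = sin 23.44° × sin 11.5° = 0.07931, so δ = +4.549°.
cos H₀ = −tan(+37.3°) tan(+4.549°) = -0.0606, H₀ = 1.6314 rad.
Bracket: H₀ sin φ sin δ + cos φ cos δ sin H₀ = 1.6314×0.60599×0.07931 + 0.79547×0.99685×0.99816 = 0.078407 + 0.791505 = 0.869912.
Q̄ = (S₀/π) × [bracket] = (1361/π) × 0.869912 = 376.86 W/m².
— Configuration B (φ=-34.2°):
cos H₀ = −tan(-34.2°) tan(+4.549°) = 0.0541, H₀ = 1.5167 rad.
Bracket: H₀ sin φ sin δ + cos φ cos δ sin H₀ = 1.5167×-0.56208×0.07931 + 0.82708×0.99685×0.99854 = -0.067612 + 0.823271 = 0.755659.
Q̄ = (S₀/π) × [bracket] = (1361/π) × 0.755659 = 327.37 W/m².
Ratio Q̄_A / Q̄_B = 376.86 / 327.37 = 1.151.

Q̄_A / Q̄_B ≈ 1.15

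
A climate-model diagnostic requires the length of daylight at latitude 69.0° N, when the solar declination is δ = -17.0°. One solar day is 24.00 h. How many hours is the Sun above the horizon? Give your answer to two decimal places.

4.96 h

cos H₀ = −tan φ · tan δ = −tan(+69.0°) × tan(-17.000°) = 0.7965, so H₀ = 0.6494 rad = 37.21°.
Daylight = 2H₀/(2π) × 24.00 h = (0.6494/π) × 24.00 = 4.96 h.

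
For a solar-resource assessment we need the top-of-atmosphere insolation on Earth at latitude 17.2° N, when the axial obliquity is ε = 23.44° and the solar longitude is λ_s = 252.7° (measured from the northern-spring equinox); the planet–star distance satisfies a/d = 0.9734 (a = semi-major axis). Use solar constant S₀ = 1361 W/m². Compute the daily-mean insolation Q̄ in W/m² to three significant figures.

Solar declination: sin δ = sin ε · sin λ_s = sin 23.44° × sin 252.7° = -0.37979, so δ = -22.321°.
cos H₀ = −tan(+17.2°) tan(-22.321°) = 0.1271, H₀ = 1.4434 rad.
Bracket: H₀ sin φ sin δ + cos φ cos δ sin H₀ = 1.4434×0.29571×-0.37979 + 0.95528×0.92507×0.99189 = -0.162105 + 0.876534 = 0.714429.
Inverse-square distance factor (a/d)² = 0.9734² = 0.947508.
Q̄ = (S₀/π) × 0.947508 × [bracket] = (1361/π) × 0.947508 × 0.714429 = 293.3 W/m².

Q̄ ≈ 293 W/m²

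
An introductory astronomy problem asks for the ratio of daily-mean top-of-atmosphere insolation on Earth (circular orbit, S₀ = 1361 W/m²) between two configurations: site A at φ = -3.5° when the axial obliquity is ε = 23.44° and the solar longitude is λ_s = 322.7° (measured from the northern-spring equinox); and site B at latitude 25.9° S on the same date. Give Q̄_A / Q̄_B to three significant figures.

Q̄_A / Q̄_B ≈ 0.949

— Configuration A (φ=-3.5°):
Solar declination: sin δ = sin ε · sin λ_s = sin 23.44° × sin 322.7° = -0.24106, so δ = -13.949°.
cos H₀ = −tan(-3.5°) tan(-13.949°) = -0.0152, H₀ = 1.5860 rad.
Bracket: H₀ sin φ sin δ + cos φ cos δ sin H₀ = 1.5860×-0.06105×-0.24106 + 0.99813×0.97051×0.99988 = 0.023341 + 0.968579 = 0.991920.
Q̄ = (S₀/π) × [bracket] = (1361/π) × 0.991920 = 429.72 W/m².
— Configuration B (φ=-25.9°):
cos H₀ = −tan(-25.9°) tan(-13.949°) = -0.1206, H₀ = 1.6917 rad.
Bracket: H₀ sin φ sin δ + cos φ cos δ sin H₀ = 1.6917×-0.43680×-0.24106 + 0.89956×0.97051×0.99270 = 0.178128 + 0.866659 = 1.044787.
Q̄ = (S₀/π) × [bracket] = (1361/π) × 1.044787 = 452.62 W/m².
Ratio Q̄_A / Q̄_B = 429.72 / 452.62 = 0.9494.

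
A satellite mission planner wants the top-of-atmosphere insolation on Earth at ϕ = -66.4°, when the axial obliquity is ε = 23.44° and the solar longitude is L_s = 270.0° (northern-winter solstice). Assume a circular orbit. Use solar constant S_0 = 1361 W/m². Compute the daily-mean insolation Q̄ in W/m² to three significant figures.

Q̄ ≈ 496 W/m²

Solar declination: sin δ = sin ε · sin L_s = sin 23.44° × sin 270.0° = -0.39779, so δ = -23.440°.
cos h₀ = −tan(-66.4°) tan(-23.440°) = -0.9924, h₀ = 3.0182 rad.
Bracket: h₀ sin ϕ sin δ + cos ϕ cos δ sin h₀ = 3.0182×-0.91636×-0.39779 + 0.40035×0.91748×0.12307 = 1.100191 + 0.045205 = 1.145396.
Q̄ = (S_0/π) × [bracket] = (1361/π) × 1.145396 = 496.2 W/m².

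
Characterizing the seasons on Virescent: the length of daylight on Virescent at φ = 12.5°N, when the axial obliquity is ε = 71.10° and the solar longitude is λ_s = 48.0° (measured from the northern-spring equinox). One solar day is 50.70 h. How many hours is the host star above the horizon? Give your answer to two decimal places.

Solar declination: sin δ = sin ε · sin λ_s = sin 71.10° × sin 48.0° = 0.70308, so δ = +44.675°.
cos H₀ = −tan φ · tan δ = −tan(+12.5°) × tan(+44.675°) = -0.2192, so H₀ = 1.7918 rad = 102.66°.
Daylight = 2H₀/(2π) × 50.70 h = (1.7918/π) × 50.70 = 28.92 h.

28.92 h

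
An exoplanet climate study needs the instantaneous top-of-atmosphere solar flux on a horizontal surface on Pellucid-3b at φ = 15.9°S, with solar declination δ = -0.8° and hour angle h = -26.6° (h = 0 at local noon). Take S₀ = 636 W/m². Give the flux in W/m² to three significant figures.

549 W/m²

cos θ_z = sin φ sin δ + cos φ cos δ cos h = 0.003825 + 0.859861 = 0.863686.
Flux = S₀ · cos θ_z = 636 × 0.863686 = 549.3 W/m².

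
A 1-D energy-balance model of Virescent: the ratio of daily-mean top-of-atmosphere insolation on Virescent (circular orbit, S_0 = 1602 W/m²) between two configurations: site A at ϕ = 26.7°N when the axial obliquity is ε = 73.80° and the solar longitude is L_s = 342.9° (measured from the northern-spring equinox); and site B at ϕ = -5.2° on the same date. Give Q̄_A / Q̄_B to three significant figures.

— Configuration A (ϕ=+26.7°):
Solar declination: sin δ = sin ε · sin L_s = sin 73.80° × sin 342.9° = -0.28237, so δ = -16.401°.
cos h₀ = −tan(+26.7°) tan(-16.401°) = 0.1480, h₀ = 1.4222 rad.
Bracket: h₀ sin ϕ sin δ + cos ϕ cos δ sin h₀ = 1.4222×0.44932×-0.28237 + 0.89337×0.95931×0.98898 = -0.180441 + 0.847574 = 0.667133.
Q̄ = (S_0/π) × [bracket] = (1602/π) × 0.667133 = 340.19 W/m².
— Configuration B (ϕ=-5.2°):
cos h₀ = −tan(-5.2°) tan(-16.401°) = -0.0268, h₀ = 1.5976 rad.
Bracket: h₀ sin ϕ sin δ + cos ϕ cos δ sin h₀ = 1.5976×-0.09063×-0.28237 + 0.99588×0.95931×0.99964 = 0.040884 + 0.955014 = 0.995898.
Q̄ = (S_0/π) × [bracket] = (1602/π) × 0.995898 = 507.84 W/m².
Ratio Q̄_A / Q̄_B = 340.19 / 507.84 = 0.6699.

Q̄_A / Q̄_B ≈ 0.670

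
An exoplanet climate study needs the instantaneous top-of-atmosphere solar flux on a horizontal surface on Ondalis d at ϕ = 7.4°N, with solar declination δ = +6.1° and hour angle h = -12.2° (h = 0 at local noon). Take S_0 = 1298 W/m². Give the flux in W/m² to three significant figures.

cos θ_z = sin ϕ sin δ + cos ϕ cos δ cos h = 0.013686 + 0.963787 = 0.977473.
Flux = S_0 · cos θ_z = 1298 × 0.977473 = 1269 W/m².

1.27e+03 W/m²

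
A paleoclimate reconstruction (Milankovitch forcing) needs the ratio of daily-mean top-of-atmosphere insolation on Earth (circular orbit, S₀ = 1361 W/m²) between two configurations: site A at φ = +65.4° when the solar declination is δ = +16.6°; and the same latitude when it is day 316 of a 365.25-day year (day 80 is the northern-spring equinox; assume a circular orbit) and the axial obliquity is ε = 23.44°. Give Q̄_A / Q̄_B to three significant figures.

— Configuration A (φ=+65.4°):
cos H₀ = −tan(+65.4°) tan(+16.600°) = -0.6511, H₀ = 2.2799 rad.
Bracket: H₀ sin φ sin δ + cos φ cos δ sin H₀ = 2.2799×0.90924×0.28569 + 0.41628×0.95832×0.75896 = 0.592229 + 0.302771 = 0.895000.
Q̄ = (S₀/π) × [bracket] = (1361/π) × 0.895000 = 387.73 W/m².
— Configuration B (φ=+65.4°):
Solar longitude: λ_s = 360° × (316 − 80)/365.25 = 232.608°.
sin δ = sin 23.44° × sin 232.608° = -0.31604, so δ = -18.424°.
cos H₀ = −tan(+65.4°) tan(-18.424°) = 0.7276, H₀ = 0.7560 rad.
Bracket: H₀ sin φ sin δ + cos φ cos δ sin H₀ = 0.7560×0.90924×-0.31604 + 0.41628×0.94875×0.68601 = -0.217241 + 0.270937 = 0.053696.
Q̄ = (S₀/π) × [bracket] = (1361/π) × 0.053696 = 23.262 W/m².
Ratio Q̄_A / Q̄_B = 387.73 / 23.262 = 16.67.

Q̄_A / Q̄_B ≈ 16.7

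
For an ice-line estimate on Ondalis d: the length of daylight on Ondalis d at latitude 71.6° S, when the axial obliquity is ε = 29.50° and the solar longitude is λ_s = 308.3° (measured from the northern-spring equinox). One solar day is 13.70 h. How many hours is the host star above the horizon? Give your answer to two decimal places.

Solar declination: sin δ = sin ε · sin λ_s = sin 29.50° × sin 308.3° = -0.38644, so δ = -22.733°.
Sunrise equation: cos H₀ = −tan φ · tan δ = -1.2595 ≤ −1, so the host star never sets (polar day) and H₀ = π.
Daylight = 2H₀/(2π) × 13.70 h = (3.1416/π) × 13.70 = 13.70 h.

13.70 h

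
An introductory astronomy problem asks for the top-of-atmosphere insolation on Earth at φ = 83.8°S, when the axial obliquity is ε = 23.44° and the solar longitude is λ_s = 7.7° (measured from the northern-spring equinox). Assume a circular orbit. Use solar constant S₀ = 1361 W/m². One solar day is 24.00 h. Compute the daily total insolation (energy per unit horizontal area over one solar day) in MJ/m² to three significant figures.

Solar declination: sin δ = sin ε · sin λ_s = sin 23.44° × sin 7.7° = 0.05330, so δ = +3.055°.
cos H₀ = −tan(-83.8°) tan(+3.055°) = 0.4913, H₀ = 1.0572 rad.
Bracket: H₀ sin φ sin δ + cos φ cos δ sin H₀ = 1.0572×-0.99415×0.05330 + 0.10800×0.99858×0.87098 = -0.056019 + 0.093932 = 0.037913.
Q̄ = (S₀/π) × [bracket] = (1361/π) × 0.037913 = 16.425 W/m².
Daily total = Q̄ × 24.00 h × 3600 s/h = 16.425 × 24.00 × 3600 / 10⁶ = 1.419 MJ/m².

1.42 MJ/m²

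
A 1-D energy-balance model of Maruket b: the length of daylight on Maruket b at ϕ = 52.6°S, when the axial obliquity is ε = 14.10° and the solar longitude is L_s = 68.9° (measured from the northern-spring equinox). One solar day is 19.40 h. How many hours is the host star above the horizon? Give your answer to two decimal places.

7.78 h

Solar declination: sin δ = sin ε · sin L_s = sin 14.10° × sin 68.9° = 0.22728, so δ = +13.137°.
cos h₀ = −tan ϕ · tan δ = −tan(-52.6°) × tan(+13.137°) = 0.3053, so h₀ = 1.2606 rad = 72.23°.
Daylight = 2h₀/(2π) × 19.40 h = (1.2606/π) × 19.40 = 7.78 h.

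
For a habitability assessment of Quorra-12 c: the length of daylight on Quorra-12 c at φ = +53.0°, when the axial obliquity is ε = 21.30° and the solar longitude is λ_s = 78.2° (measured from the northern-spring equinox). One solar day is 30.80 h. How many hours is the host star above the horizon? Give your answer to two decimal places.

20.59 h

Solar declination: sin δ = sin ε · sin λ_s = sin 21.30° × sin 78.2° = 0.35557, so δ = +20.829°.
cos H₀ = −tan φ · tan δ = −tan(+53.0°) × tan(+20.829°) = -0.5049, so H₀ = 2.1000 rad = 120.32°.
Daylight = 2H₀/(2π) × 30.80 h = (2.1000/π) × 30.80 = 20.59 h.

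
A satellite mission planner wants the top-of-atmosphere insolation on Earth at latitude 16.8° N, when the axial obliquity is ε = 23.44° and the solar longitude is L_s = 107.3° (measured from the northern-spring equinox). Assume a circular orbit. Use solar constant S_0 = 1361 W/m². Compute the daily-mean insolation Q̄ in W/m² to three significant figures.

Q̄ ≈ 461 W/m²

Solar declination: sin δ = sin ε · sin L_s = sin 23.44° × sin 107.3° = 0.37979, so δ = +22.321°.
cos h₀ = −tan(+16.8°) tan(+22.321°) = -0.1240, h₀ = 1.6951 rad.
Bracket: h₀ sin ϕ sin δ + cos ϕ cos δ sin h₀ = 1.6951×0.28903×0.37979 + 0.95732×0.92507×0.99229 = 0.186072 + 0.878760 = 1.064832.
Q̄ = (S_0/π) × [bracket] = (1361/π) × 1.064832 = 461.3 W/m².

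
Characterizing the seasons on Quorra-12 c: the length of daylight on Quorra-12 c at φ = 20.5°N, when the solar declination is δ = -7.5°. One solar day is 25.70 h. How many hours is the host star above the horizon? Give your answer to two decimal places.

12.45 h

cos H₀ = −tan φ · tan δ = −tan(+20.5°) × tan(-7.500°) = 0.0492, so H₀ = 1.5216 rad = 87.18°.
Daylight = 2H₀/(2π) × 25.70 h = (1.5216/π) × 25.70 = 12.45 h.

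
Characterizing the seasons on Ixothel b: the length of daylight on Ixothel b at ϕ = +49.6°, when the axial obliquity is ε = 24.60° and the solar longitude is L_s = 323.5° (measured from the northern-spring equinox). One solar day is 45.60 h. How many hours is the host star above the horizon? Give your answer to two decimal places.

Solar declination: sin δ = sin ε · sin L_s = sin 24.60° × sin 323.5° = -0.24761, so δ = -14.336°.
cos h₀ = −tan ϕ · tan δ = −tan(+49.6°) × tan(-14.336°) = 0.3003, so h₀ = 1.2658 rad = 72.52°.
Daylight = 2h₀/(2π) × 45.60 h = (1.2658/π) × 45.60 = 18.37 h.

18.37 h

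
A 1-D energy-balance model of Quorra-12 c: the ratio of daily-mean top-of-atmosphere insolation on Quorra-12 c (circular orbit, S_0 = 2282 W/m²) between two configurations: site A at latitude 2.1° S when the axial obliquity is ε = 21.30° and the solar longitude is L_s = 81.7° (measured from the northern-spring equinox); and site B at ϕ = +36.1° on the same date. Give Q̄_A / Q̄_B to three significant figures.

Q̄_A / Q̄_B ≈ 0.817

— Configuration A (ϕ=-2.1°):
Solar declination: sin δ = sin ε · sin L_s = sin 21.30° × sin 81.7° = 0.35945, so δ = +21.066°.
cos h₀ = −tan(-2.1°) tan(+21.066°) = 0.0141, h₀ = 1.5567 rad.
Bracket: h₀ sin ϕ sin δ + cos ϕ cos δ sin h₀ = 1.5567×-0.03664×0.35945 + 0.99933×0.93317×0.99990 = -0.020502 + 0.932452 = 0.911950.
Q̄ = (S_0/π) × [bracket] = (2282/π) × 0.911950 = 662.43 W/m².
— Configuration B (ϕ=+36.1°):
cos h₀ = −tan(+36.1°) tan(+21.066°) = -0.2809, h₀ = 1.8555 rad.
Bracket: h₀ sin ϕ sin δ + cos ϕ cos δ sin h₀ = 1.8555×0.58920×0.35945 + 0.80799×0.93317×0.95974 = 0.392973 + 0.723636 = 1.116609.
Q̄ = (S_0/π) × [bracket] = (2282/π) × 1.116609 = 811.09 W/m².
Ratio Q̄_A / Q̄_B = 662.43 / 811.09 = 0.8167.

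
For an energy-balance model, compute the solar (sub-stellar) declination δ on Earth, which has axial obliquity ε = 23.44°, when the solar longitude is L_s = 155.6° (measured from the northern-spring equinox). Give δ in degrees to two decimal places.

δ = +9.46°

sin δ = sin ε · sin L_s = sin 23.44° × sin 155.6° = 0.164328.
δ = arcsin(0.164328) = +9.46°.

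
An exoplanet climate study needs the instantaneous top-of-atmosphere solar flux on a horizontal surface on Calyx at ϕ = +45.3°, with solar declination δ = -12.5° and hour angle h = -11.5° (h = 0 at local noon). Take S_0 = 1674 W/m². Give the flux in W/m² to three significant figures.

cos θ_z = sin ϕ sin δ + cos ϕ cos δ cos h = -0.153845 + 0.672935 = 0.519090.
Flux = S_0 · cos θ_z = 1674 × 0.519090 = 869.0 W/m².

869 W/m²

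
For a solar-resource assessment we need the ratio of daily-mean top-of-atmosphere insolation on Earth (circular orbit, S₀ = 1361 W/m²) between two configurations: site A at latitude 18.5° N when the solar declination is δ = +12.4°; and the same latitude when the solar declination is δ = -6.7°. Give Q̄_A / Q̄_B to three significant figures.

Q̄_A / Q̄_B ≈ 1.17

— Configuration A (φ=+18.5°):
cos H₀ = −tan(+18.5°) tan(+12.400°) = -0.0736, H₀ = 1.6444 rad.
Bracket: H₀ sin φ sin δ + cos φ cos δ sin H₀ = 1.6444×0.31730×0.21474 + 0.94832×0.97667×0.99729 = 0.112044 + 0.923686 = 1.035730.
Q̄ = (S₀/π) × [bracket] = (1361/π) × 1.035730 = 448.70 W/m².
— Configuration B (φ=+18.5°):
cos H₀ = −tan(+18.5°) tan(-6.700°) = 0.0393, H₀ = 1.5315 rad.
Bracket: H₀ sin φ sin δ + cos φ cos δ sin H₀ = 1.5315×0.31730×-0.11667 + 0.94832×0.99317×0.99923 = -0.056695 + 0.941118 = 0.884423.
Q̄ = (S₀/π) × [bracket] = (1361/π) × 0.884423 = 383.15 W/m².
Ratio Q̄_A / Q̄_B = 448.70 / 383.15 = 1.171.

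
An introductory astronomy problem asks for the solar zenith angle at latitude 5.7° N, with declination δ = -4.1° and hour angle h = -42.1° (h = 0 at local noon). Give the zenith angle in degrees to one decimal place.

θ_z = 43.2°

cos θ_z = sin φ sin δ + cos φ cos δ cos h = -0.007101 + 0.736418 = 0.729317.
θ_z = arccos(0.729317) = 43.2°.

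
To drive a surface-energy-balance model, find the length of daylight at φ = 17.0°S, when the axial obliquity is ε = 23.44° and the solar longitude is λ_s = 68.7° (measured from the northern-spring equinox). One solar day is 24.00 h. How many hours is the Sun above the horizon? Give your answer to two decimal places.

Solar declination: sin δ = sin ε · sin λ_s = sin 23.44° × sin 68.7° = 0.37062, so δ = +21.754°.
cos H₀ = −tan φ · tan δ = −tan(-17.0°) × tan(+21.754°) = 0.1220, so H₀ = 1.4485 rad = 82.99°.
Daylight = 2H₀/(2π) × 24.00 h = (1.4485/π) × 24.00 = 11.07 h.

11.07 h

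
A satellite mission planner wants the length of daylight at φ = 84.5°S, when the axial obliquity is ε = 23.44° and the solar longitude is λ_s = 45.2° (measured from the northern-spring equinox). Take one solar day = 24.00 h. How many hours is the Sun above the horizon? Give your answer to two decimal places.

Solar declination: sin δ = sin ε · sin λ_s = sin 23.44° × sin 45.2° = 0.28226, so δ = +16.395°.
cos H₀ = −tan φ · tan δ = 3.0556 ≥ 1, so the Sun never rises (polar night) and H₀ = 0.
Daylight = 2H₀/(2π) × 24.00 h = (0.0000/π) × 24.00 = 0.00 h.

0.00 h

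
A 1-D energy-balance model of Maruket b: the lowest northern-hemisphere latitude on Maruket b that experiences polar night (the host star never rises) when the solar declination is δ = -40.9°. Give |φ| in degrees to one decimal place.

Polar night requires cos H₀ = −tan φ tan δ ≥ 1, i.e. tan φ tan δ ≤ −1.
The boundary is |tan φ| · |tan δ| = 1, so |φ| = 90° − |δ| = 90° − 40.9° = 49.1° in the northern hemisphere.

|φ| = 49.1°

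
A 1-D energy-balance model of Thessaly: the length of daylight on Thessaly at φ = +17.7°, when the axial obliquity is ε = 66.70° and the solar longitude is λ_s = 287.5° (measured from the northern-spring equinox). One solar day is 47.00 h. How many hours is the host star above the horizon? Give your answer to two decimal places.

Solar declination: sin δ = sin ε · sin λ_s = sin 66.70° × sin 287.5° = -0.87594, so δ = -61.156°.
cos H₀ = −tan φ · tan δ = −tan(+17.7°) × tan(-61.156°) = 0.5795, so H₀ = 0.9527 rad = 54.59°.
Daylight = 2H₀/(2π) × 47.00 h = (0.9527/π) × 47.00 = 14.25 h.

14.25 h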